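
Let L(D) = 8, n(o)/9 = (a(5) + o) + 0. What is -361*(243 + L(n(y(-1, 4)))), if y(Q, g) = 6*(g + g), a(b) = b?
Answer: -90611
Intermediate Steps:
y(Q, g) = 12*g (y(Q, g) = 6*(2*g) = 12*g)
n(o) = 45 + 9*o (n(o) = 9*((5 + o) + 0) = 9*(5 + o) = 45 + 9*o)
-361*(243 + L(n(y(-1, 4)))) = -361*(243 + 8) = -361*251 = -90611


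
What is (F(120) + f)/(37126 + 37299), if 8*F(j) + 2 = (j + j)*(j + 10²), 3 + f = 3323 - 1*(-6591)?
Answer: 66043/297700 ≈ 0.22184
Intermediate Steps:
f = 9911 (f = -3 + (3323 - 1*(-6591)) = -3 + (3323 + 6591) = -3 + 9914 = 9911)
F(j) = -¼ + j*(100 + j)/4 (F(j) = -¼ + ((j + j)*(j + 10²))/8 = -¼ + ((2*j)*(j + 100))/8 = -¼ + ((2*j)*(100 + j))/8 = -¼ + (2*j*(100 + j))/8 = -¼ + j*(100 + j)/4)
(F(120) + f)/(37126 + 37299) = ((-¼ + 25*120 + (¼)*120²) + 9911)/(37126 + 37299) = ((-¼ + 3000 + (¼)*14400) + 9911)/74425 = ((-¼ + 3000 + 3600) + 9911)*(1/74425) = (26399/4 + 9911)*(1/74425) = (66043/4)*(1/74425) = 66043/297700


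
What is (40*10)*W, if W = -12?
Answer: -4800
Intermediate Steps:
(40*10)*W = (40*10)*(-12) = 400*(-12) = -4800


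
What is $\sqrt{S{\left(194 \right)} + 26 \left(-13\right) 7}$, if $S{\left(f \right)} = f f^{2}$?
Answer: $3 \sqrt{811002} \approx 2701.7$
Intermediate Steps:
$S{\left(f \right)} = f^{3}$
$\sqrt{S{\left(194 \right)} + 26 \left(-13\right) 7} = \sqrt{194^{3} + 26 \left(-13\right) 7} = \sqrt{7301384 - 2366} = \sqrt{7299018} = 3 \sqrt{811002}$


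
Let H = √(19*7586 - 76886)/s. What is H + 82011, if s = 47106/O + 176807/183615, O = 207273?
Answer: 82011 + 152233727580*√467/15098895167 ≈ 82229.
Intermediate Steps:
s = 15098895167/12686143965 (s = 47106/207273 + 176807/183615 = 47106*(1/207273) + 176807*(1/183615) = 15702/69091 + 176807/183615 = 15098895167/12686143965 ≈ 1.1902)
H = 152233727580*√467/15098895167 (H = √(19*7586 - 76886)/(15098895167/12686143965) = √(144134 - 76886)*(12686143965/15098895167) = √67248*(12686143965/15098895167) = (12*√467)*(12686143965/15098895167) = 152233727580*√467/15098895167 ≈ 217.88)
H + 82011 = 152233727580*√467/15098895167 + 82011 = 82011 + 152233727580*√467/15098895167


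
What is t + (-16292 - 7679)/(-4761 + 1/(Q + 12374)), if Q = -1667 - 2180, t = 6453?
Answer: 262177138555/40597046 ≈ 6458.0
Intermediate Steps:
Q = -3847
t + (-16292 - 7679)/(-4761 + 1/(Q + 12374)) = 6453 + (-16292 - 7679)/(-4761 + 1/(-3847 + 12374)) = 6453 - 23971/(-4761 + 1/8527) = 6453 - 23971/(-40597046/8527) = 6453 - 23971*(-8527/40597046) = 6453 + 204400717/40597046 = 262177138555/40597046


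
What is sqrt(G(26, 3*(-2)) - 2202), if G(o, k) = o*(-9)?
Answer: 2*I*sqrt(609) ≈ 49.356*I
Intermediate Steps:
G(o, k) = -9*o
sqrt(G(26, 3*(-2)) - 2202) = sqrt(-9*26 - 2202) = sqrt(-234 - 2202) = sqrt(-2436) = 2*I*sqrt(609)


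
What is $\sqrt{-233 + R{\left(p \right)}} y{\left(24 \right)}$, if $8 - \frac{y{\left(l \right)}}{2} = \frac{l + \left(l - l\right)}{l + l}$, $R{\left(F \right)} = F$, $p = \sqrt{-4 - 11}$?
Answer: $15 \sqrt{-233 + i \sqrt{15}} \approx 1.9029 + 228.97 i$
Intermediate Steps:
$p = i \sqrt{15}$ ($p = \sqrt{-15} = i \sqrt{15} \approx 3.873 i$)
$y{\left(l \right)} = 15$ ($y{\left(l \right)} = 16 - 2 \frac{l + \left(l - l\right)}{l + l} = 16 - 2 \frac{l + 0}{2 l} = 16 - 2 l \frac{1}{2 l} = 16 - 1 = 15$)
$\sqrt{-233 + R{\left(p \right)}} y{\left(24 \right)} = \sqrt{-233 + i \sqrt{15}} \cdot 15 = 15 \sqrt{-233 + i \sqrt{15}}$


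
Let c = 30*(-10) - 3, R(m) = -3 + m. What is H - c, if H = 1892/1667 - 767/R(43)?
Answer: 19001131/66680 ≈ 284.96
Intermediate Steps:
c = -303 (c = -300 - 3 = -303)
H = -1202909/66680 (H = 1892/1667 - 767/(-3 + 43) = 1892*(1/1667) - 767/40 = 1892/1667 - 767*1/40 = 1892/1667 - 767/40 = -1202909/66680 ≈ -18.040)
H - c = -1202909/66680 - 1*(-303) = -1202909/66680 + 303 = 19001131/66680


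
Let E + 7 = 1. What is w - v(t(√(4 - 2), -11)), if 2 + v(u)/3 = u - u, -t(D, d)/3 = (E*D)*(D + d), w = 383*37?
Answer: 14177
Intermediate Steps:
E = -6 (E = -7 + 1 = -6)
w = 14171
t(D, d) = 18*D*(D + d) (t(D, d) = -3*(-6*D)*(D + d) = -(-18)*D*(D + d) = 18*D*(D + d))
v(u) = -6 (v(u) = -6 + 3*(u - u) = -6 + 3*0 = -6 + 0 = -6)
w - v(t(√(4 - 2), -11)) = 14171 - 1*(-6) = 14171 + 6 = 14177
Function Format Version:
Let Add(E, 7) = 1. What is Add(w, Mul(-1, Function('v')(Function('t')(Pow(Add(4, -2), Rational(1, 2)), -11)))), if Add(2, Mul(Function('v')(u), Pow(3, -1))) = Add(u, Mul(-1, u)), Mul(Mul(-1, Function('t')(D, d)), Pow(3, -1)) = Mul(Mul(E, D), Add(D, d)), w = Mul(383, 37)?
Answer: 14177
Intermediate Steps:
E = -6 (E = Add(-7, 1) = -6)
w = 14171
Function('t')(D, d) = Mul(18, D, Add(D, d)) (Function('t')(D, d) = Mul(-3, Mul(Mul(-6, D), Add(D, d))) = Mul(-3, Mul(-6, D, Add(D, d))) = Mul(18, D, Add(D, d)))
Function('v')(u) = -6 (Function('v')(u) = Add(-6, Mul(3, Add(u, Mul(-1, u)))) = Add(-6, Mul(3, 0)) = Add(-6, 0) = -6)
Add(w, Mul(-1, Function('v')(Function('t')(Pow(Add(4, -2), Rational(1, 2)), -11)))) = Add(14171, Mul(-1, -6)) = Add(14171, 6) = 14177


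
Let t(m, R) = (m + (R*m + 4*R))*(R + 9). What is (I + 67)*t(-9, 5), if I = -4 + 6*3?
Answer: -38556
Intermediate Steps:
I = 14 (I = -4 + 18 = 14)
t(m, R) = (9 + R)*(m + 4*R + R*m) (t(m, R) = (m + (4*R + R*m))*(9 + R) = (m + 4*R + R*m)*(9 + R) = (9 + R)*(m + 4*R + R*m))
(I + 67)*t(-9, 5) = (14 + 67)*(4*5**2 + 9*(-9) + 36*5 - 9*5**2 + 10*5*(-9)) = 81*(4*25 - 81 + 180 - 9*25 - 450) = 81*(100 - 81 + 180 - 225 - 450) = 81*(-476) = -38556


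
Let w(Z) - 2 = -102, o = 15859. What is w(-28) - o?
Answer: -15959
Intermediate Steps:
w(Z) = -100 (w(Z) = 2 - 102 = -100)
w(-28) - o = -100 - 1*15859 = -100 - 15859 = -15959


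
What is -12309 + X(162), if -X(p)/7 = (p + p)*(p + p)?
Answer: -747141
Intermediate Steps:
X(p) = -28*p**2 (X(p) = -7*(p + p)*(p + p) = -7*2*p*2*p = -28*p**2)
-12309 + X(162) = -12309 - 28*162**2 = -12309 - 28*26244 = -12309 - 734832 = -747141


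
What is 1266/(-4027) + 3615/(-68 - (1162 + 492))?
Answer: -5579219/2311498 ≈ -2.4137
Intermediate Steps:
1266/(-4027) + 3615/(-68 - (1162 + 492)) = 1266*(-1/4027) + 3615/(-68 - 1*1654) = -1266/4027 + 3615/(-68 - 1654) = -1266/4027 + 3615/(-1722) = -1266/4027 + 3615*(-1/1722) = -1266/4027 - 1205/574 = -5579219/2311498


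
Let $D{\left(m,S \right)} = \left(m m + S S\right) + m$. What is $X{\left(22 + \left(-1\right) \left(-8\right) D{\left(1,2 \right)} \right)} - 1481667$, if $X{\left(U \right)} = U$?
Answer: $-1481597$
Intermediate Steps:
$D{\left(m,S \right)} = m + S^{2} + m^{2}$ ($D{\left(m,S \right)} = \left(m^{2} + S^{2}\right) + m = \left(S^{2} + m^{2}\right) + m = m + S^{2} + m^{2}$)
$X{\left(22 + \left(-1\right) \left(-8\right) D{\left(1,2 \right)} \right)} - 1481667 = \left(22 + \left(-1\right) \left(-8\right) \left(1 + 2^{2} + 1^{2}\right)\right) - 1481667 = \left(22 + 8 \left(1 + 4 + 1\right)\right) - 1481667 = \left(22 + 8 \cdot 6\right) - 1481667 = \left(22 + 48\right) - 1481667 = 70 - 1481667 = -1481597$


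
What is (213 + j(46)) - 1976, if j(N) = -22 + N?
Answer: -1739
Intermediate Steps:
(213 + j(46)) - 1976 = (213 + (-22 + 46)) - 1976 = (213 + 24) - 1976 = 237 - 1976 = -1739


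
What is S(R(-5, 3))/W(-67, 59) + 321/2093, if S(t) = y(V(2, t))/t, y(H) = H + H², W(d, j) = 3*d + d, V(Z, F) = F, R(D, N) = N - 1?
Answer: 79749/560924 ≈ 0.14217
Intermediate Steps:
R(D, N) = -1 + N
W(d, j) = 4*d
S(t) = 1 + t (S(t) = (t*(1 + t))/t = 1 + t)
S(R(-5, 3))/W(-67, 59) + 321/2093 = (1 + (-1 + 3))/((4*(-67))) + 321/2093 = (1 + 2)/(-268) + 321*(1/2093) = 3*(-1/268) + 321/2093 = -3/268 + 321/2093 = 79749/560924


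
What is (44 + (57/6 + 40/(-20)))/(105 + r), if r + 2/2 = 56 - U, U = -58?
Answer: 103/436 ≈ 0.23624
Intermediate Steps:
r = 113 (r = -1 + (56 - 1*(-58)) = -1 + (56 + 58) = -1 + 114 = 113)
(44 + (57/6 + 40/(-20)))/(105 + r) = (44 + (57/6 + 40/(-20)))/(105 + 113) = (44 + (57*(⅙) + 40*(-1/20)))/218 = (44 + (19/2 - 2))/218 = (44 + 15/2)/218 = (1/218)*(103/2) = 103/436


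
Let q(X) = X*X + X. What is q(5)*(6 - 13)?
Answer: -210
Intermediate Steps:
q(X) = X + X² (q(X) = X² + X = X + X²)
q(5)*(6 - 13) = (5*(1 + 5))*(6 - 13) = (5*6)*(-7) = 30*(-7) = -210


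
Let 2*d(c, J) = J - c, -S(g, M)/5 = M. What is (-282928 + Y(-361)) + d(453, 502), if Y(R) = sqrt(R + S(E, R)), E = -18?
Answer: -565731/2 ≈ -2.8287e+5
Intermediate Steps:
S(g, M) = -5*M
d(c, J) = J/2 - c/2 (d(c, J) = (J - c)/2 = J/2 - c/2)
Y(R) = 2*sqrt(-R) (Y(R) = sqrt(R - 5*R) = sqrt(-4*R) = 2*sqrt(-R))
(-282928 + Y(-361)) + d(453, 502) = (-282928 + 2*sqrt(-1*(-361))) + ((1/2)*502 - 1/2*453) = (-282928 + 2*sqrt(361)) + (251 - 453/2) = (-282928 + 2*19) + 49/2 = (-282928 + 38) + 49/2 = -282890 + 49/2 = -565731/2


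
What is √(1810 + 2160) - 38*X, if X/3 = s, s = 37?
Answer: -4218 + √3970 ≈ -4155.0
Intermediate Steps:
X = 111 (X = 3*37 = 111)
√(1810 + 2160) - 38*X = √(1810 + 2160) - 38*111 = √3970 - 1*4218 = √3970 - 4218 = -4218 + √3970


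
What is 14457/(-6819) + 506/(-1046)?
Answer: -3095406/1188779 ≈ -2.6039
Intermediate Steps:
14457/(-6819) + 506/(-1046) = 14457*(-1/6819) + 506*(-1/1046) = -4819/2273 - 253/523 = -3095406/1188779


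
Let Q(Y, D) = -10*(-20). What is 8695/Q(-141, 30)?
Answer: 1739/40 ≈ 43.475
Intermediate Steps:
Q(Y, D) = 200
8695/Q(-141, 30) = 8695/200 = 8695*(1/200) = 1739/40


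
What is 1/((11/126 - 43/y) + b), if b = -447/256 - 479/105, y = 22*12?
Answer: -887040/5662487 ≈ -0.15665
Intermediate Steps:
y = 264
b = -169559/26880 (b = -447*1/256 - 479*1/105 = -447/256 - 479/105 = -169559/26880 ≈ -6.3080)
1/((11/126 - 43/y) + b) = 1/((11/126 - 43/264) - 169559/26880) = 1/(-419/5544 - 169559/26880) = 1/(-5662487/887040) = -887040/5662487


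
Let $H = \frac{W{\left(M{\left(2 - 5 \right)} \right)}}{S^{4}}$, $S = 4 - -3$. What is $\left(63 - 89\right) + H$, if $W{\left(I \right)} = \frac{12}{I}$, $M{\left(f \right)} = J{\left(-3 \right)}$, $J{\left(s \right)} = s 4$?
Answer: $- \frac{62427}{2401} \approx -26.0$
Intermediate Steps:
$J{\left(s \right)} = 4 s$
$M{\left(f \right)} = -12$ ($M{\left(f \right)} = 4 \left(-3\right) = -12$)
$S = 7$ ($S = 4 + 3 = 7$)
$H = - \frac{1}{2401}$ ($H = \frac{12 \frac{1}{-12}}{7^{4}} = \frac{12 \left(- \frac{1}{12}\right)}{2401} = \left(-1\right) \frac{1}{2401} = - \frac{1}{2401} \approx -0.00041649$)
$\left(63 - 89\right) + H = \left(63 - 89\right) - \frac{1}{2401} = -26 - \frac{1}{2401} = - \frac{62427}{2401}$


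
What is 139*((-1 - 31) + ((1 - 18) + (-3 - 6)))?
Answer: -8062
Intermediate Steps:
139*((-1 - 31) + ((1 - 18) + (-3 - 6))) = 139*(-32 + (-17 - 9)) = 139*(-32 - 26) = 139*(-58) = -8062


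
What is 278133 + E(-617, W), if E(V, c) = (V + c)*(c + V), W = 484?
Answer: 295822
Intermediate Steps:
E(V, c) = (V + c)² (E(V, c) = (V + c)*(V + c) = (V + c)²)
278133 + E(-617, W) = 278133 + (-617 + 484)² = 278133 + (-133)² = 278133 + 17689 = 295822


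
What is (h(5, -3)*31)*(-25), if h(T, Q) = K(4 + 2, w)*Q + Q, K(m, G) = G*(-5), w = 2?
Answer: -20925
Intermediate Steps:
K(m, G) = -5*G
h(T, Q) = -9*Q (h(T, Q) = (-5*2)*Q + Q = -10*Q + Q = -9*Q)
(h(5, -3)*31)*(-25) = (-9*(-3)*31)*(-25) = (27*31)*(-25) = 837*(-25) = -20925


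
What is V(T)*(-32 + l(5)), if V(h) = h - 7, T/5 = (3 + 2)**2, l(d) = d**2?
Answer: -826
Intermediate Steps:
T = 125 (T = 5*(3 + 2)**2 = 5*5**2 = 5*25 = 125)
V(h) = -7 + h
V(T)*(-32 + l(5)) = (-7 + 125)*(-32 + 5**2) = 118*(-32 + 25) = 118*(-7) = -826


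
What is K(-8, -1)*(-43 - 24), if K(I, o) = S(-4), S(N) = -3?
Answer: 201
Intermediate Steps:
K(I, o) = -3
K(-8, -1)*(-43 - 24) = -3*(-43 - 24) = -3*(-67) = 201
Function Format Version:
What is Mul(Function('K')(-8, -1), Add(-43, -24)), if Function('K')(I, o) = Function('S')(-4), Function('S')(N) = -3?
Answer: 201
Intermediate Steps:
Function('K')(I, o) = -3
Mul(Function('K')(-8, -1), Add(-43, -24)) = Mul(-3, Add(-43, -24)) = Mul(-3, -67) = 201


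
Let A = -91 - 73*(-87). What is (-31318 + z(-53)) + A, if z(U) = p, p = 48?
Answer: -25010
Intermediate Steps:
z(U) = 48
A = 6260 (A = -91 + 6351 = 6260)
(-31318 + z(-53)) + A = (-31318 + 48) + 6260 = -31270 + 6260 = -25010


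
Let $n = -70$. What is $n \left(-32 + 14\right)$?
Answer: $1260$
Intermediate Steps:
$n \left(-32 + 14\right) = - 70 \left(-32 + 14\right) = \left(-70\right) \left(-18\right) = 1260$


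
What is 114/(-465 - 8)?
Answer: -114/473 ≈ -0.24101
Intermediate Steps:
114/(-465 - 8) = 114/(-473) = 114*(-1/473) = -114/473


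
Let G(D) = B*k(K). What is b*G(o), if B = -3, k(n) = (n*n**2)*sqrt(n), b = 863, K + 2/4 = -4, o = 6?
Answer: 5662143*I*sqrt(2)/16 ≈ 5.0047e+5*I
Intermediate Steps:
K = -9/2 (K = -1/2 - 4 = -9/2 ≈ -4.5000)
k(n) = n**(7/2) (k(n) = n**3*sqrt(n) = n**(7/2))
G(D) = 6561*I*sqrt(2)/16 (G(D) = -(-6561)*I*sqrt(2)/16 = 6561*I*sqrt(2)/16)
b*G(o) = 863*(6561*I*sqrt(2)/16) = 5662143*I*sqrt(2)/16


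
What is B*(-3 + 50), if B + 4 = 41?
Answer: 1739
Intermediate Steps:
B = 37 (B = -4 + 41 = 37)
B*(-3 + 50) = 37*(-3 + 50) = 37*47 = 1739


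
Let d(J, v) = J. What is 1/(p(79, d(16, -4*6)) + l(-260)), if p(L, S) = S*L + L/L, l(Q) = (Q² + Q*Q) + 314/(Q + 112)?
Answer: 74/10098253 ≈ 7.3280e-6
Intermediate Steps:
l(Q) = 2*Q² + 314/(112 + Q) (l(Q) = (Q² + Q²) + 314/(112 + Q) = 2*Q² + 314/(112 + Q))
p(L, S) = 1 + L*S (p(L, S) = L*S + 1 = 1 + L*S)
1/(p(79, d(16, -4*6)) + l(-260)) = 1/((1 + 79*16) + 2*(157 + (-260)³ + 112*(-260)²)/(112 - 260)) = 1/((1 + 1264) + 2*(157 - 17576000 + 112*67600)/(-148)) = 1/(1265 + 2*(-1/148)*(157 - 17576000 + 7571200)) = 1/(1265 + 2*(-1/148)*(-10004643)) = 1/(1265 + 10004643/74) = 1/(10098253/74) = 74/10098253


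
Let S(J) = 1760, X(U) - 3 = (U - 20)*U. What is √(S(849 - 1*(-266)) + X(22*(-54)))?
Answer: √1436867 ≈ 1198.7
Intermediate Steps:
X(U) = 3 + U*(-20 + U) (X(U) = 3 + (U - 20)*U = 3 + (-20 + U)*U = 3 + U*(-20 + U))
√(S(849 - 1*(-266)) + X(22*(-54))) = √(1760 + (3 + (22*(-54))² - 440*(-54))) = √(1760 + (3 + (-1188)² - 20*(-1188))) = √(1760 + (3 + 1411344 + 23760)) = √(1760 + 1435107) = √1436867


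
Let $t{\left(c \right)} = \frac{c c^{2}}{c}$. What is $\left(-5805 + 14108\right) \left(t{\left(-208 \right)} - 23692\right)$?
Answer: $162506316$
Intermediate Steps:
$t{\left(c \right)} = c^{2}$ ($t{\left(c \right)} = \frac{c^{3}}{c} = c^{2}$)
$\left(-5805 + 14108\right) \left(t{\left(-208 \right)} - 23692\right) = \left(-5805 + 14108\right) \left(\left(-208\right)^{2} - 23692\right) = 8303 \left(43264 - 23692\right) = 8303 \cdot 19572 = 162506316$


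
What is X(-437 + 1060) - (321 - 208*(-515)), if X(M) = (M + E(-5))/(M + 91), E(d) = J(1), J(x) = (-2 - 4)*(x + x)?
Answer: -76712263/714 ≈ -1.0744e+5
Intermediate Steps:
J(x) = -12*x
E(d) = -12 (E(d) = -12*1 = -12)
X(M) = (-12 + M)/(91 + M) (X(M) = (M - 12)/(M + 91) = (-12 + M)/(91 + M))
X(-437 + 1060) - (321 - 208*(-515)) = (-12 + (-437 + 1060))/(91 + (-437 + 1060)) - (321 - 208*(-515)) = (-12 + 623)/(91 + 623) - (321 + 107120) = 611/714 - 1*107441 = (1/714)*611 - 107441 = 611/714 - 107441 = -76712263/714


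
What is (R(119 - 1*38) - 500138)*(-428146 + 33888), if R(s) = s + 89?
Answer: 197116383744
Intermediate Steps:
R(s) = 89 + s
(R(119 - 1*38) - 500138)*(-428146 + 33888) = ((89 + (119 - 1*38)) - 500138)*(-428146 + 33888) = ((89 + (119 - 38)) - 500138)*(-394258) = ((89 + 81) - 500138)*(-394258) = (170 - 500138)*(-394258) = -499968*(-394258) = 197116383744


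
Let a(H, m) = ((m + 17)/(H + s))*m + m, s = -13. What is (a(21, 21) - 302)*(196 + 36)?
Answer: -42050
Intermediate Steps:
a(H, m) = m + m*(17 + m)/(-13 + H) (a(H, m) = ((m + 17)/(H - 13))*m + m = ((17 + m)/(-13 + H))*m + m = m*(17 + m)/(-13 + H) + m = m + m*(17 + m)/(-13 + H))
(a(21, 21) - 302)*(196 + 36) = (21*(4 + 21 + 21)/(-13 + 21) - 302)*(196 + 36) = (21*46/8 - 302)*232 = (21*(1/8)*46 - 302)*232 = (483/4 - 302)*232 = -725/4*232 = -42050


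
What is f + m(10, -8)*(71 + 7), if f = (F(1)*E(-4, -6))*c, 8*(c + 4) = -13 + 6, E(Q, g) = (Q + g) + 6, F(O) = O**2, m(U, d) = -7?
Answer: -1053/2 ≈ -526.50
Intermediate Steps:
E(Q, g) = 6 + Q + g
c = -39/8 (c = -4 + (-13 + 6)/8 = -4 + (1/8)*(-7) = -4 - 7/8 = -39/8 ≈ -4.8750)
f = 39/2 (f = (1**2*(6 - 4 - 6))*(-39/8) = (1*(-4))*(-39/8) = -4*(-39/8) = 39/2 ≈ 19.500)
f + m(10, -8)*(71 + 7) = 39/2 - 7*(71 + 7) = 39/2 - 7*78 = 39/2 - 546 = -1053/2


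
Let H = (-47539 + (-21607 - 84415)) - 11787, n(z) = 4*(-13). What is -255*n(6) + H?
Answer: -152088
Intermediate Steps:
n(z) = -52
H = -165348 (H = (-47539 - 106022) - 11787 = -153561 - 11787 = -165348)
-255*n(6) + H = -255*(-52) - 165348 = 13260 - 165348 = -152088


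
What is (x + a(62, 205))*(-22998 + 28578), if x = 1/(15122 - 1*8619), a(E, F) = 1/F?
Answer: 7486128/266623 ≈ 28.078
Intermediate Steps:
x = 1/6503 (x = 1/(15122 - 8619) = 1/6503 ≈ 0.00015378)
(x + a(62, 205))*(-22998 + 28578) = (1/6503 + 1/205)*(-22998 + 28578) = (1/6503 + 1/205)*5580 = (6708/1333115)*5580 = 7486128/266623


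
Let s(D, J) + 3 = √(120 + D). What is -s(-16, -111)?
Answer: 3 - 2*√26 ≈ -7.1980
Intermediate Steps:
s(D, J) = -3 + √(120 + D)
-s(-16, -111) = -(-3 + √(120 - 16)) = -(-3 + √104) = -(-3 + 2*√26) = 3 - 2*√26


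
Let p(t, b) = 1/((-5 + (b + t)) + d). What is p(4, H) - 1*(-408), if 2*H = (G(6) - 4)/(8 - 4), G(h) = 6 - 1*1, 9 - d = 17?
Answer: 28960/71 ≈ 407.89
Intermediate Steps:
d = -8 (d = 9 - 1*17 = 9 - 17 = -8)
G(h) = 5 (G(h) = 6 - 1 = 5)
H = 1/8 (H = ((5 - 4)/(8 - 4))/2 = (1/4)/2 = (1*(1/4))/2 = (1/2)*(1/4) = 1/8 ≈ 0.12500)
p(t, b) = 1/(-13 + b + t) (p(t, b) = 1/((-5 + (b + t)) - 8) = 1/((-5 + b + t) - 8) = 1/(-13 + b + t))
p(4, H) - 1*(-408) = 1/(-13 + 1/8 + 4) - 1*(-408) = 1/(-71/8) + 408 = -8/71 + 408 = 28960/71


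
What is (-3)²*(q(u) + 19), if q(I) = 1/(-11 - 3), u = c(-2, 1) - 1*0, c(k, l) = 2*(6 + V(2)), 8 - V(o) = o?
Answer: 2385/14 ≈ 170.36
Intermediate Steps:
V(o) = 8 - o
c(k, l) = 24 (c(k, l) = 2*(6 + (8 - 1*2)) = 2*(6 + (8 - 2)) = 2*(6 + 6) = 2*12 = 24)
u = 24 (u = 24 - 1*0 = 24 + 0 = 24)
q(I) = -1/14 (q(I) = 1/(-14) = -1/14)
(-3)²*(q(u) + 19) = (-3)²*(-1/14 + 19) = 9*(265/14) = 2385/14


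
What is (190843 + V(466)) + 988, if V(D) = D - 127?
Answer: 192170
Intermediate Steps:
V(D) = -127 + D
(190843 + V(466)) + 988 = (190843 + (-127 + 466)) + 988 = (190843 + 339) + 988 = 191182 + 988 = 192170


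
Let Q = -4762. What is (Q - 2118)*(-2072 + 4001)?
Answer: -13271520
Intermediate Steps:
(Q - 2118)*(-2072 + 4001) = (-4762 - 2118)*(-2072 + 4001) = -6880*1929 = -13271520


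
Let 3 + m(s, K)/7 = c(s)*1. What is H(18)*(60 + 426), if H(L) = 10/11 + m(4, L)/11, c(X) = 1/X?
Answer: -8991/22 ≈ -408.68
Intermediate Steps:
m(s, K) = -21 + 7/s (m(s, K) = -21 + 7*(1/s) = -21 + 7/s)
H(L) = -37/44 (H(L) = 10/11 + (-21 + 7/4)/11 = 10*(1/11) + (-21 + 7*(¼))*(1/11) = 10/11 + (-21 + 7/4)*(1/11) = 10/11 - 77/4*1/11 = 10/11 - 7/4 = -37/44)
H(18)*(60 + 426) = -37*(60 + 426)/44 = -37/44*486 = -8991/22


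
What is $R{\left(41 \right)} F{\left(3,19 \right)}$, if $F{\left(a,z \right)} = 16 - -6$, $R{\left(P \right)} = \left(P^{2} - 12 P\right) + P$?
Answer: $27060$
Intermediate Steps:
$R{\left(P \right)} = P^{2} - 11 P$
$F{\left(a,z \right)} = 22$ ($F{\left(a,z \right)} = 16 + 6 = 22$)
$R{\left(41 \right)} F{\left(3,19 \right)} = 41 \left(-11 + 41\right) 22 = 41 \cdot 30 \cdot 22 = 1230 \cdot 22 = 27060$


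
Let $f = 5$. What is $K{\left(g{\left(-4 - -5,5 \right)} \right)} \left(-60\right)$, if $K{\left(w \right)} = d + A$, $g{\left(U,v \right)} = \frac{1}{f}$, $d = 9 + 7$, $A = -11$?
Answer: $-300$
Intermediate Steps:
$d = 16$
$g{\left(U,v \right)} = \frac{1}{5}$
$K{\left(w \right)} = 5$ ($K{\left(w \right)} = 16 - 11 = 5$)
$K{\left(g{\left(-4 - -5,5 \right)} \right)} \left(-60\right) = 5 \left(-60\right) = -300$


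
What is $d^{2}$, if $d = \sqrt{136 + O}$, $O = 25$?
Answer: $161$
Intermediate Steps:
$d = \sqrt{161}$ ($d = \sqrt{136 + 25} = \sqrt{161} \approx 12.689$)
$d^{2} = \left(\sqrt{161}\right)^{2} = 161$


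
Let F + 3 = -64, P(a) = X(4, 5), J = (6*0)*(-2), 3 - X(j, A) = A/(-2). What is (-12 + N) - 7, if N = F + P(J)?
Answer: -161/2 ≈ -80.500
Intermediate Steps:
X(j, A) = 3 + A/2 (X(j, A) = 3 - A/(-2) = 3 - A*(-1)/2 = 3 - (-1)*A/2 = 3 + A/2)
J = 0 (J = 0*(-2) = 0)
P(a) = 11/2 (P(a) = 3 + (½)*5 = 3 + 5/2 = 11/2)
F = -67 (F = -3 - 64 = -67)
N = -123/2 (N = -67 + 11/2 = -123/2 ≈ -61.500)
(-12 + N) - 7 = (-12 - 123/2) - 7 = -147/2 - 7 = -161/2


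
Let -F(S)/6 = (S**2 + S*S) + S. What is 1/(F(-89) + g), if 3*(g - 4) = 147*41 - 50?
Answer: -3/277565 ≈ -1.0808e-5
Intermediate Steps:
g = 5989/3 (g = 4 + (147*41 - 50)/3 = 4 + (6027 - 50)/3 = 4 + (1/3)*5977 = 4 + 5977/3 = 5989/3 ≈ 1996.3)
F(S) = -12*S**2 - 6*S (F(S) = -6*((S**2 + S*S) + S) = -6*((S**2 + S**2) + S) = -6*(2*S**2 + S) = -6*(S + 2*S**2) = -12*S**2 - 6*S)
1/(F(-89) + g) = 1/(-6*(-89)*(1 + 2*(-89)) + 5989/3) = 1/(-6*(-89)*(1 - 178) + 5989/3) = 1/(-6*(-89)*(-177) + 5989/3) = 1/(-94518 + 5989/3) = 1/(-277565/3) = -3/277565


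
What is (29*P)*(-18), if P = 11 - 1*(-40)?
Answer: -26622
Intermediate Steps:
P = 51 (P = 11 + 40 = 51)
(29*P)*(-18) = (29*51)*(-18) = 1479*(-18) = -26622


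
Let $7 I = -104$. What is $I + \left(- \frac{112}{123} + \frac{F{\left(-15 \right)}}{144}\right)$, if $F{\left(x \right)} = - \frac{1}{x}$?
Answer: $- \frac{9774433}{619920} \approx -15.767$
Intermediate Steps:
$I = - \frac{104}{7}$ ($I = \frac{1}{7} \left(-104\right) = - \frac{104}{7} \approx -14.857$)
$I + \left(- \frac{112}{123} + \frac{F{\left(-15 \right)}}{144}\right) = - \frac{104}{7} - \left(\frac{112}{123} - \frac{\left(-1\right) \frac{1}{-15}}{144}\right) = - \frac{104}{7} - \left(\frac{112}{123} - \left(-1\right) \left(- \frac{1}{15}\right) \frac{1}{144}\right) = - \frac{104}{7} + \left(- \frac{112}{123} + \frac{1}{15} \cdot \frac{1}{144}\right) = - \frac{104}{7} + \left(- \frac{112}{123} + \frac{1}{2160}\right) = - \frac{104}{7} - \frac{80599}{88560} = - \frac{9774433}{619920}$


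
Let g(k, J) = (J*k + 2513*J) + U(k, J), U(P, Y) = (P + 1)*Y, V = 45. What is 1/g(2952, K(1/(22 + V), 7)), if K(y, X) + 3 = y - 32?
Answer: -67/19731792 ≈ -3.3955e-6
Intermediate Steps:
K(y, X) = -35 + y (K(y, X) = -3 + (y - 32) = -3 + (-32 + y) = -35 + y)
U(P, Y) = Y*(1 + P) (U(P, Y) = (1 + P)*Y = Y*(1 + P))
g(k, J) = 2513*J + J*k + J*(1 + k) (g(k, J) = (J*k + 2513*J) + J*(1 + k) = (2513*J + J*k) + J*(1 + k) = 2513*J + J*k + J*(1 + k))
1/g(2952, K(1/(22 + V), 7)) = 1/(2*(-35 + 1/(22 + 45))*(1257 + 2952)) = 1/(2*(-35 + 1/67)*4209) = 1/(2*(-2344/67)*4209) = 1/(-19731792/67) = -67/19731792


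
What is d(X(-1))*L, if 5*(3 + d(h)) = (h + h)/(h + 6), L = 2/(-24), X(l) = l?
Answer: 77/300 ≈ 0.25667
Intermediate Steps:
L = -1/12 (L = 2*(-1/24) = -1/12 ≈ -0.083333)
d(h) = -3 + 2*h/(5*(6 + h)) (d(h) = -3 + ((h + h)/(h + 6))/5 = -3 + ((2*h)/(6 + h))/5 = -3 + (2*h/(6 + h))/5 = -3 + 2*h/(5*(6 + h)))
d(X(-1))*L = ((-90 - 13*(-1))/(5*(6 - 1)))*(-1/12) = ((⅕)*(-90 + 13)/5)*(-1/12) = ((⅕)*(⅕)*(-77))*(-1/12) = -77/25*(-1/12) = 77/300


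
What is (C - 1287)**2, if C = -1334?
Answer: 6869641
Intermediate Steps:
(C - 1287)**2 = (-1334 - 1287)**2 = (-2621)**2 = 6869641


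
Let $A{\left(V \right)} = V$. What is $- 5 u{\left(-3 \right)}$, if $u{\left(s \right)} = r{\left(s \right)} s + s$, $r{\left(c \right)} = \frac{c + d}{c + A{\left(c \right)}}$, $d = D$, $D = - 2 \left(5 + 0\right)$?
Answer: $\frac{95}{2} \approx 47.5$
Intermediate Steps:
$D = -10$ ($D = \left(-2\right) 5 = -10$)
$d = -10$
$r{\left(c \right)} = \frac{-10 + c}{2 c}$ ($r{\left(c \right)} = \frac{c - 10}{c + c} = \frac{-10 + c}{2 c}$)
$u{\left(s \right)} = -5 + \frac{3 s}{2}$ ($u{\left(s \right)} = \frac{-10 + s}{2 s} s + s = \left(-5 + \frac{s}{2}\right) + s = -5 + \frac{3 s}{2}$)
$- 5 u{\left(-3 \right)} = - 5 \left(-5 + \frac{3}{2} \left(-3\right)\right) = - 5 \left(-5 - \frac{9}{2}\right) = \left(-5\right) \left(- \frac{19}{2}\right) = \frac{95}{2}$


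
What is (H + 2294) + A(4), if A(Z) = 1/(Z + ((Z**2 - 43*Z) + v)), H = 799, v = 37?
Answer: 355694/115 ≈ 3093.0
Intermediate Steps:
A(Z) = 1/(37 + Z**2 - 42*Z) (A(Z) = 1/(Z + ((Z**2 - 43*Z) + 37)) = 1/(Z + (37 + Z**2 - 43*Z)) = 1/(37 + Z**2 - 42*Z))
(H + 2294) + A(4) = (799 + 2294) + 1/(37 + 4**2 - 42*4) = 3093 + 1/(37 + 16 - 168) = 3093 + 1/(-115) = 3093 - 1/115 = 355694/115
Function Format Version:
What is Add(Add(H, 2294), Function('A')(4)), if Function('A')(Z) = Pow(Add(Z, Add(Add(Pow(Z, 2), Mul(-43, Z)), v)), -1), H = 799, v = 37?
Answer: Rational(355694, 115) ≈ 3093.0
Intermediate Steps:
Function('A')(Z) = Pow(Add(37, Pow(Z, 2), Mul(-42, Z)), -1) (Function('A')(Z) = Pow(Add(Z, Add(Add(Pow(Z, 2), Mul(-43, Z)), 37)), -1) = Pow(Add(Z, Add(37, Pow(Z, 2), Mul(-43, Z))), -1) = Pow(Add(37, Pow(Z, 2), Mul(-42, Z)), -1))
Add(Add(H, 2294), Function('A')(4)) = Add(Add(799, 2294), Pow(Add(37, Pow(4, 2), Mul(-42, 4)), -1)) = Add(3093, Pow(Add(37, 16, -168), -1)) = Add(3093, Pow(-115, -1)) = Add(3093, Rational(-1, 115)) = Rational(355694, 115)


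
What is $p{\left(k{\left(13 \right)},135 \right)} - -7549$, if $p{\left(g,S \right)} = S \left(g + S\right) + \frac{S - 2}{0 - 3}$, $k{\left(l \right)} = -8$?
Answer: $\frac{73949}{3} \approx 24650.0$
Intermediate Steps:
$p{\left(g,S \right)} = \frac{2}{3} - \frac{S}{3} + S \left(S + g\right)$ ($p{\left(g,S \right)} = S \left(S + g\right) + \frac{-2 + S}{-3} = S \left(S + g\right) + \left(-2 + S\right) \left(- \frac{1}{3}\right) = S \left(S + g\right) - \left(- \frac{2}{3} + \frac{S}{3}\right) = \frac{2}{3} - \frac{S}{3} + S \left(S + g\right)$)
$p{\left(k{\left(13 \right)},135 \right)} - -7549 = \left(\frac{2}{3} + 135^{2} - 45 + 135 \left(-8\right)\right) - -7549 = \left(\frac{2}{3} + 18225 - 45 - 1080\right) + 7549 = \frac{51302}{3} + 7549 = \frac{73949}{3}$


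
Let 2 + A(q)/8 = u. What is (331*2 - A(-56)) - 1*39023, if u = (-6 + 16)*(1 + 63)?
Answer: -43465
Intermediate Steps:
u = 640 (u = 10*64 = 640)
A(q) = 5104 (A(q) = -16 + 8*640 = -16 + 5120 = 5104)
(331*2 - A(-56)) - 1*39023 = (331*2 - 1*5104) - 1*39023 = (662 - 5104) - 39023 = -4442 - 39023 = -43465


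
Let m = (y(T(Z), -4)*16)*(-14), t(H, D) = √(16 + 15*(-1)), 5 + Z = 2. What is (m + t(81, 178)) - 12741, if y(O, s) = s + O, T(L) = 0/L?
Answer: -11844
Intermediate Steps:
Z = -3 (Z = -5 + 2 = -3)
T(L) = 0
t(H, D) = 1 (t(H, D) = √(16 - 15) = √1 = 1)
y(O, s) = O + s
m = 896 (m = ((0 - 4)*16)*(-14) = -4*16*(-14) = -64*(-14) = 896)
(m + t(81, 178)) - 12741 = (896 + 1) - 12741 = 897 - 12741 = -11844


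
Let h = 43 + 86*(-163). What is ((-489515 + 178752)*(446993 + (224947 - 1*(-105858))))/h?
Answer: 241710839874/13975 ≈ 1.7296e+7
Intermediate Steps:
h = -13975 (h = 43 - 14018 = -13975)
((-489515 + 178752)*(446993 + (224947 - 1*(-105858))))/h = ((-489515 + 178752)*(446993 + (224947 - 1*(-105858))))/(-13975) = -310763*(446993 + (224947 + 105858))*(-1/13975) = -310763*(446993 + 330805)*(-1/13975) = -310763*777798*(-1/13975) = -241710839874*(-1/13975) = 241710839874/13975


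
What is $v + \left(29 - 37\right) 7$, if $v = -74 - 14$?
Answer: $-144$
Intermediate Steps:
$v = -88$
$v + \left(29 - 37\right) 7 = -88 + \left(29 - 37\right) 7 = -88 - 56 = -144$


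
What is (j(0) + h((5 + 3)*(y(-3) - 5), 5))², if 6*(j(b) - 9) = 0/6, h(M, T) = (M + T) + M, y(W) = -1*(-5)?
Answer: 196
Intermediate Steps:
y(W) = 5
h(M, T) = T + 2*M
j(b) = 9 (j(b) = 9 + (0/6)/6 = 9 + (0*(⅙))/6 = 9 + (⅙)*0 = 9 + 0 = 9)
(j(0) + h((5 + 3)*(y(-3) - 5), 5))² = (9 + (5 + 2*((5 + 3)*(5 - 5))))² = (9 + (5 + 2*(8*0)))² = (9 + (5 + 2*0))² = (9 + (5 + 0))² = (9 + 5)² = 14² = 196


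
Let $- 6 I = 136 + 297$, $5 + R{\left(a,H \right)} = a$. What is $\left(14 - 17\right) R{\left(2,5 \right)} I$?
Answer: $- \frac{1299}{2} \approx -649.5$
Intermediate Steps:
$R{\left(a,H \right)} = -5 + a$
$I = - \frac{433}{6}$ ($I = - \frac{136 + 297}{6} = \left(- \frac{1}{6}\right) 433 = - \frac{433}{6} \approx -72.167$)
$\left(14 - 17\right) R{\left(2,5 \right)} I = \left(14 - 17\right) \left(-5 + 2\right) \left(- \frac{433}{6}\right) = \left(-3\right) \left(-3\right) \left(- \frac{433}{6}\right) = 9 \left(- \frac{433}{6}\right) = - \frac{1299}{2}$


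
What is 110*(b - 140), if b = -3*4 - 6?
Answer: -17380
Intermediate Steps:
b = -18 (b = -12 - 6 = -18)
110*(b - 140) = 110*(-18 - 140) = 110*(-158) = -17380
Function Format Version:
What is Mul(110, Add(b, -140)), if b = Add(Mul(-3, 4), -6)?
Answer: -17380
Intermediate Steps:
b = -18 (b = Add(-12, -6) = -18)
Mul(110, Add(b, -140)) = Mul(110, Add(-18, -140)) = Mul(110, -158) = -17380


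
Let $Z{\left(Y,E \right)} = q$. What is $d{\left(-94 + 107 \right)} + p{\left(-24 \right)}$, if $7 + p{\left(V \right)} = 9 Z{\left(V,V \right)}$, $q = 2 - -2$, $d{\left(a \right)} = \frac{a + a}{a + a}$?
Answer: $30$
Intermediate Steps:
$d{\left(a \right)} = 1$ ($d{\left(a \right)} = \frac{2 a}{2 a} = 2 a \frac{1}{2 a} = 1$)
$q = 4$ ($q = 2 + 2 = 4$)
$Z{\left(Y,E \right)} = 4$
$p{\left(V \right)} = 29$ ($p{\left(V \right)} = -7 + 9 \cdot 4 = -7 + 36 = 29$)
$d{\left(-94 + 107 \right)} + p{\left(-24 \right)} = 1 + 29 = 30$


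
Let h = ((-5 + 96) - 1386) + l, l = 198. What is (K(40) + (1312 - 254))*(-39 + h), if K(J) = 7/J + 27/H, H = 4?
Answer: -6048774/5 ≈ -1.2098e+6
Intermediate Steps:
K(J) = 27/4 + 7/J (K(J) = 7/J + 27/4 = 27/4 + 7/J)
h = -1097 (h = ((-5 + 96) - 1386) + 198 = (91 - 1386) + 198 = -1295 + 198 = -1097)
(K(40) + (1312 - 254))*(-39 + h) = ((27/4 + 7/40) + (1312 - 254))*(-39 - 1097) = ((27/4 + 7*(1/40)) + 1058)*(-1136) = ((27/4 + 7/40) + 1058)*(-1136) = (277/40 + 1058)*(-1136) = (42597/40)*(-1136) = -6048774/5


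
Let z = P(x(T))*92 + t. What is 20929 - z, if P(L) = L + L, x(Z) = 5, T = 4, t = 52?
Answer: 19957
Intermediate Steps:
P(L) = 2*L
z = 972 (z = (2*5)*92 + 52 = 10*92 + 52 = 920 + 52 = 972)
20929 - z = 20929 - 1*972 = 20929 - 972 = 19957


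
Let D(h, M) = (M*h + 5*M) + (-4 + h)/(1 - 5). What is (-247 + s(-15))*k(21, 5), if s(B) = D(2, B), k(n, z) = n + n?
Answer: -14763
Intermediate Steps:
k(n, z) = 2*n
D(h, M) = 1 + 5*M - h/4 + M*h (D(h, M) = (5*M + M*h) + (-4 + h)/(-4) = (5*M + M*h) + (-4 + h)*(-¼) = (5*M + M*h) + (1 - h/4) = 1 + 5*M - h/4 + M*h)
s(B) = ½ + 7*B (s(B) = 1 + 5*B - ¼*2 + B*2 = 1 + 5*B - ½ + 2*B = ½ + 7*B)
(-247 + s(-15))*k(21, 5) = (-247 + (½ + 7*(-15)))*(2*21) = (-247 + (½ - 105))*42 = (-247 - 209/2)*42 = -703/2*42 = -14763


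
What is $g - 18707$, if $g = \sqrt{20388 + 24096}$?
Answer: $-18707 + 2 \sqrt{11121} \approx -18496.0$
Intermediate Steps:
$g = 2 \sqrt{11121}$ ($g = \sqrt{44484} = 2 \sqrt{11121} \approx 210.91$)
$g - 18707 = 2 \sqrt{11121} - 18707 = -18707 + 2 \sqrt{11121}$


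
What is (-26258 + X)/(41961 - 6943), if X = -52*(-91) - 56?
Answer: -10791/17509 ≈ -0.61631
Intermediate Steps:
X = 4676 (X = 4732 - 56 = 4676)
(-26258 + X)/(41961 - 6943) = (-26258 + 4676)/(41961 - 6943) = -21582/35018 = -21582*1/35018 = -10791/17509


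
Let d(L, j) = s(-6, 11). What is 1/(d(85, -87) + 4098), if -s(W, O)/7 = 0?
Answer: 1/4098 ≈ 0.00024402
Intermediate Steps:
s(W, O) = 0 (s(W, O) = -7*0 = 0)
d(L, j) = 0
1/(d(85, -87) + 4098) = 1/(0 + 4098) = 1/4098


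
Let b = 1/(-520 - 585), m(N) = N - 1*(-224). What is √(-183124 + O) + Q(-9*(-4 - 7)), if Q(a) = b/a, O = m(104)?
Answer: -1/109395 + 2*I*√45699 ≈ -9.1412e-6 + 427.55*I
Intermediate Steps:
m(N) = 224 + N (m(N) = N + 224 = 224 + N)
O = 328 (O = 224 + 104 = 328)
b = -1/1105 (b = 1/(-1105) = -1/1105 ≈ -0.00090498)
Q(a) = -1/(1105*a)
√(-183124 + O) + Q(-9*(-4 - 7)) = √(-183124 + 328) - (-1/(9*(-4 - 7)))/1105 = √(-182796) - 1/(1105*((-9*(-11)))) = 2*I*√45699 - 1/1105/99 = 2*I*√45699 - 1/1105*1/99 = 2*I*√45699 - 1/109395 = -1/109395 + 2*I*√45699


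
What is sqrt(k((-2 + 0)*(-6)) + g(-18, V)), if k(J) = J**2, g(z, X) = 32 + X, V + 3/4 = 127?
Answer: sqrt(1209)/2 ≈ 17.385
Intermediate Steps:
V = 505/4 (V = -3/4 + 127 = 505/4 ≈ 126.25)
sqrt(k((-2 + 0)*(-6)) + g(-18, V)) = sqrt(((-2 + 0)*(-6))**2 + (32 + 505/4)) = sqrt((-2*(-6))**2 + 633/4) = sqrt(12**2 + 633/4) = sqrt(144 + 633/4) = sqrt(1209/4) = sqrt(1209)/2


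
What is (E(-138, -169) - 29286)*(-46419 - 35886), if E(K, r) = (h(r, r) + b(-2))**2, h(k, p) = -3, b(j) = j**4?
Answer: 2396474685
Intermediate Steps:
E(K, r) = 169 (E(K, r) = (-3 + (-2)**4)**2 = (-3 + 16)**2 = 13**2 = 169)
(E(-138, -169) - 29286)*(-46419 - 35886) = (169 - 29286)*(-46419 - 35886) = -29117*(-82305) = 2396474685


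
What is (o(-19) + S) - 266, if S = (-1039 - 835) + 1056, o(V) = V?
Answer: -1103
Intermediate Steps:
S = -818 (S = -1874 + 1056 = -818)
(o(-19) + S) - 266 = (-19 - 818) - 266 = -837 - 266 = -1103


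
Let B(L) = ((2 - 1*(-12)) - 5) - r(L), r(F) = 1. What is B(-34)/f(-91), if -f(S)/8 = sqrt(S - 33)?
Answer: I*sqrt(31)/62 ≈ 0.089803*I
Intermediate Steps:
B(L) = 8 (B(L) = ((2 - 1*(-12)) - 5) - 1*1 = ((2 + 12) - 5) - 1 = (14 - 5) - 1 = 9 - 1 = 8)
f(S) = -8*sqrt(-33 + S) (f(S) = -8*sqrt(S - 33) = -8*sqrt(-33 + S))
B(-34)/f(-91) = 8/((-8*sqrt(-33 - 91))) = 8/((-16*I*sqrt(31))) = 8*(I*sqrt(31)/496) = I*sqrt(31)/62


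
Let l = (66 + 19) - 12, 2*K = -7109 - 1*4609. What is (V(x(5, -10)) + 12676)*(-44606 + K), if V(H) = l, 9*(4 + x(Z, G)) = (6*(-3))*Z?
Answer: -643378285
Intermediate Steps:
x(Z, G) = -4 - 2*Z (x(Z, G) = -4 + ((6*(-3))*Z)/9 = -4 + (-18*Z)/9 = -4 - 2*Z)
K = -5859 (K = (-7109 - 1*4609)/2 = (-7109 - 4609)/2 = (½)*(-11718) = -5859)
l = 73 (l = 85 - 12 = 73)
V(H) = 73
(V(x(5, -10)) + 12676)*(-44606 + K) = (73 + 12676)*(-44606 - 5859) = 12749*(-50465) = -643378285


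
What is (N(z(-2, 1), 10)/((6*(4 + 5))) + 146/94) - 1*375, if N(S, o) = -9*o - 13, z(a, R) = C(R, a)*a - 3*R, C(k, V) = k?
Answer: -952649/2538 ≈ -375.35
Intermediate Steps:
z(a, R) = -3*R + R*a (z(a, R) = R*a - 3*R = -3*R + R*a)
N(S, o) = -13 - 9*o
(N(z(-2, 1), 10)/((6*(4 + 5))) + 146/94) - 1*375 = ((-13 - 9*10)/((6*(4 + 5))) + 146/94) - 1*375 = ((-13 - 90)/((6*9)) + 146*(1/94)) - 375 = (-103/54 + 73/47) - 375 = -899/2538 - 375 = -952649/2538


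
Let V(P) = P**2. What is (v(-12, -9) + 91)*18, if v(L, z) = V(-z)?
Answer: 3096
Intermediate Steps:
v(L, z) = z**2 (v(L, z) = (-z)**2 = z**2)
(v(-12, -9) + 91)*18 = ((-9)**2 + 91)*18 = (81 + 91)*18 = 172*18 = 3096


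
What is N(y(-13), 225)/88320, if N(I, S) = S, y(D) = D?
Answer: 15/5888 ≈ 0.0025476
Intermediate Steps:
N(y(-13), 225)/88320 = 225/88320 = 225*(1/88320) = 15/5888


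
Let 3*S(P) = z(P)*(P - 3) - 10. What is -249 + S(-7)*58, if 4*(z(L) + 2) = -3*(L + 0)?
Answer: -3212/3 ≈ -1070.7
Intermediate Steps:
z(L) = -2 - 3*L/4 (z(L) = -2 + (-3*(L + 0))/4 = -2 + (-3*L)/4 = -2 - 3*L/4)
S(P) = -10/3 + (-3 + P)*(-2 - 3*P/4)/3 (S(P) = ((-2 - 3*P/4)*(P - 3) - 10)/3 = ((-2 - 3*P/4)*(-3 + P) - 10)/3 = ((-3 + P)*(-2 - 3*P/4) - 10)/3 = (-10 + (-3 + P)*(-2 - 3*P/4))/3 = -10/3 + (-3 + P)*(-2 - 3*P/4)/3)
-249 + S(-7)*58 = -249 + (-4/3 - ¼*(-7)² + (1/12)*(-7))*58 = -249 + (-4/3 - ¼*49 - 7/12)*58 = -249 + (-4/3 - 49/4 - 7/12)*58 = -249 - 85/6*58 = -249 - 2465/3 = -3212/3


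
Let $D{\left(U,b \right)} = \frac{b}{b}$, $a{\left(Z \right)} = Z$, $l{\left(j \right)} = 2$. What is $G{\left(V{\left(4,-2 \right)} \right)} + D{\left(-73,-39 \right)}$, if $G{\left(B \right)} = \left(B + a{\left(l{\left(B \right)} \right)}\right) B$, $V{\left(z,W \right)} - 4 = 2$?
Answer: $49$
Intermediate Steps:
$D{\left(U,b \right)} = 1$
$V{\left(z,W \right)} = 6$ ($V{\left(z,W \right)} = 4 + 2 = 6$)
$G{\left(B \right)} = B \left(2 + B\right)$ ($G{\left(B \right)} = \left(B + 2\right) B = \left(2 + B\right) B = B \left(2 + B\right)$)
$G{\left(V{\left(4,-2 \right)} \right)} + D{\left(-73,-39 \right)} = 6 \left(2 + 6\right) + 1 = 6 \cdot 8 + 1 = 48 + 1 = 49$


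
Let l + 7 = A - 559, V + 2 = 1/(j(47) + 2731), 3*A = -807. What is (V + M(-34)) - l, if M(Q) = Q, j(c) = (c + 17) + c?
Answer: 2270759/2842 ≈ 799.00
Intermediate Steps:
j(c) = 17 + 2*c (j(c) = (17 + c) + c = 17 + 2*c)
A = -269 (A = (⅓)*(-807) = -269)
V = -5683/2842 (V = -2 + 1/((17 + 2*47) + 2731) = -2 + 1/((17 + 94) + 2731) = -2 + 1/(111 + 2731) = -2 + 1/2842 = -5683/2842 ≈ -1.9996)
l = -835 (l = -7 + (-269 - 559) = -7 - 828 = -835)
(V + M(-34)) - l = (-5683/2842 - 34) - 1*(-835) = -102311/2842 + 835 = 2270759/2842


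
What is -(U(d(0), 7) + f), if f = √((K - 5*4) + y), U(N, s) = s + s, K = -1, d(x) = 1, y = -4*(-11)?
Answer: -14 - √23 ≈ -18.796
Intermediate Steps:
y = 44
U(N, s) = 2*s
f = √23 (f = √((-1 - 5*4) + 44) = √((-1 - 20) + 44) = √(-21 + 44) = √23 ≈ 4.7958)
-(U(d(0), 7) + f) = -(2*7 + √23) = -(14 + √23) = -14 - √23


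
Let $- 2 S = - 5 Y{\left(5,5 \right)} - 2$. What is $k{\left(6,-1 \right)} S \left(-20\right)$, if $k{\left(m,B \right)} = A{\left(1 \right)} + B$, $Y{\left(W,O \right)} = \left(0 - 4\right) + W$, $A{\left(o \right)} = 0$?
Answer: $70$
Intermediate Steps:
$Y{\left(W,O \right)} = -4 + W$
$S = \frac{7}{2}$ ($S = - \frac{- 5 \left(-4 + 5\right) - 2}{2} = - \frac{\left(-5\right) 1 - 2}{2} = - \frac{-5 - 2}{2} = \left(- \frac{1}{2}\right) \left(-7\right) = \frac{7}{2} \approx 3.5$)
$k{\left(m,B \right)} = B$ ($k{\left(m,B \right)} = 0 + B = B$)
$k{\left(6,-1 \right)} S \left(-20\right) = \left(-1\right) \frac{7}{2} \left(-20\right) = \left(- \frac{7}{2}\right) \left(-20\right) = 70$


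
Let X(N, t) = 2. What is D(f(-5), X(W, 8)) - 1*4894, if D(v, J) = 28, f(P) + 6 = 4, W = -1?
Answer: -4866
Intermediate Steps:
f(P) = -2 (f(P) = -6 + 4 = -2)
D(f(-5), X(W, 8)) - 1*4894 = 28 - 1*4894 = 28 - 4894 = -4866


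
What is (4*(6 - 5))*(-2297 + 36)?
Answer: -9044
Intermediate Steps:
(4*(6 - 5))*(-2297 + 36) = (4*1)*(-2261) = 4*(-2261) = -9044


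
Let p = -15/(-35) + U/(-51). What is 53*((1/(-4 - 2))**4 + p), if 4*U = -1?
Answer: 3549463/154224 ≈ 23.015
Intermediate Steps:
U = -1/4 (U = (1/4)*(-1) = -1/4 ≈ -0.25000)
p = 619/1428 (p = -15/(-35) - 1/4/(-51) = -15*(-1/35) - 1/4*(-1/51) = 3/7 + 1/204 = 619/1428 ≈ 0.43347)
53*((1/(-4 - 2))**4 + p) = 53*((1/(-4 - 2))**4 + 619/1428) = 53*((1/(-6))**4 + 619/1428) = 53*((-1/6)**4 + 619/1428) = 53*(1/1296 + 619/1428) = 53*(66971/154224) = 3549463/154224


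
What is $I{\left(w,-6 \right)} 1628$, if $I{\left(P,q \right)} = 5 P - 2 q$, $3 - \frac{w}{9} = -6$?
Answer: $678876$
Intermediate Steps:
$w = 81$ ($w = 27 - -54 = 27 + 54 = 81$)
$I{\left(P,q \right)} = - 2 q + 5 P$
$I{\left(w,-6 \right)} 1628 = \left(\left(-2\right) \left(-6\right) + 5 \cdot 81\right) 1628 = \left(12 + 405\right) 1628 = 417 \cdot 1628 = 678876$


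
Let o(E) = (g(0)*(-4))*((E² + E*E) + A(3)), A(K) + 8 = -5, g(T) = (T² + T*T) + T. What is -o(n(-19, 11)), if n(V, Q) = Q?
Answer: 0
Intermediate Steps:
g(T) = T + 2*T² (g(T) = (T² + T²) + T = 2*T² + T = T + 2*T²)
A(K) = -13 (A(K) = -8 - 5 = -13)
o(E) = 0 (o(E) = ((0*(1 + 2*0))*(-4))*((E² + E*E) - 13) = ((0*(1 + 0))*(-4))*((E² + E²) - 13) = ((0*1)*(-4))*(2*E² - 13) = (0*(-4))*(-13 + 2*E²) = 0*(-13 + 2*E²) = 0)
-o(n(-19, 11)) = -1*0 = 0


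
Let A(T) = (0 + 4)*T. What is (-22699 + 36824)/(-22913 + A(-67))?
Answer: -14125/23181 ≈ -0.60933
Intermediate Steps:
A(T) = 4*T
(-22699 + 36824)/(-22913 + A(-67)) = (-22699 + 36824)/(-22913 + 4*(-67)) = 14125/(-22913 - 268) = 14125/(-23181) = 14125*(-1/23181) = -14125/23181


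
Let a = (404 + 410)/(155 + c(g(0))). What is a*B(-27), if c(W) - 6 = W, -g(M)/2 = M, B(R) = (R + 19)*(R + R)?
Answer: 351648/161 ≈ 2184.1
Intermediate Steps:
B(R) = 2*R*(19 + R) (B(R) = (19 + R)*(2*R) = 2*R*(19 + R))
g(M) = -2*M
c(W) = 6 + W
a = 814/161 (a = (404 + 410)/(155 + (6 - 2*0)) = 814/(155 + (6 + 0)) = 814/(155 + 6) = 814/161 ≈ 5.0559)
a*B(-27) = 814*(2*(-27)*(19 - 27))/161 = 814*(2*(-27)*(-8))/161 = (814/161)*432 = 351648/161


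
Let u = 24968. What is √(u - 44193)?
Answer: 5*I*√769 ≈ 138.65*I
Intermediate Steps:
√(u - 44193) = √(24968 - 44193) = √(-19225) = 5*I*√769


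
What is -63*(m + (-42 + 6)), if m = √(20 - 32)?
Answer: 2268 - 126*I*√3 ≈ 2268.0 - 218.24*I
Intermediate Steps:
m = 2*I*√3 (m = √(-12) = 2*I*√3 ≈ 3.4641*I)
-63*(m + (-42 + 6)) = -63*(2*I*√3 + (-42 + 6)) = -63*(2*I*√3 - 36) = -63*(-36 + 2*I*√3) = 2268 - 126*I*√3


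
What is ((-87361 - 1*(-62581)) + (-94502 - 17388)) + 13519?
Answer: -123151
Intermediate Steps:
((-87361 - 1*(-62581)) + (-94502 - 17388)) + 13519 = ((-87361 + 62581) - 111890) + 13519 = (-24780 - 111890) + 13519 = -136670 + 13519 = -123151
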